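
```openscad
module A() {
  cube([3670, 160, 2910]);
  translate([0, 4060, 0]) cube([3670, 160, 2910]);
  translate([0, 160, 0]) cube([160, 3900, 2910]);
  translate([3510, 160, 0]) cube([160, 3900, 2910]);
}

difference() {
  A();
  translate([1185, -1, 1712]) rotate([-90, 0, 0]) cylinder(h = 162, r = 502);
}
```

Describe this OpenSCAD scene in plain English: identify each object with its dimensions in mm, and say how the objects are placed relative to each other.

A is the wall frame of a small rectangular building: four walls, each 2910 mm tall and 160 mm thick, enclosing a footprint 3670 mm (x) by 4220 mm (y) outside-to-outside, with no floor or roof. The front and back walls (the −y and +y sides) span the full width; the two side walls fit between them.

The house frame has a circular hole of radius 502 mm through its front wall, centred at (x = 1185, z = 1712).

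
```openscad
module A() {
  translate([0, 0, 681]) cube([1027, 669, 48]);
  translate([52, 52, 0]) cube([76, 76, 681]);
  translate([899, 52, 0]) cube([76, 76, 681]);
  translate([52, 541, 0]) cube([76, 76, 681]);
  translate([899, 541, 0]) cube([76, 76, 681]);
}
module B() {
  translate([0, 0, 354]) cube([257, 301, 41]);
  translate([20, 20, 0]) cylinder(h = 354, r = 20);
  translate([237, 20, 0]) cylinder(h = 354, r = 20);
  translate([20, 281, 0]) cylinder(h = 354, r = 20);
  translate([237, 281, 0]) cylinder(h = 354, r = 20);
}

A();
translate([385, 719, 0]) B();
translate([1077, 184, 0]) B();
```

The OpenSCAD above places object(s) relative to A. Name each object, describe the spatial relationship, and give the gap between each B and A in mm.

A is a table. B is a stool. Two stools sit around the table at the +y, +x sides. The gap between each stool and the table is 50 mm.

Each stool's nearest face is 50 mm from the table's bounding box.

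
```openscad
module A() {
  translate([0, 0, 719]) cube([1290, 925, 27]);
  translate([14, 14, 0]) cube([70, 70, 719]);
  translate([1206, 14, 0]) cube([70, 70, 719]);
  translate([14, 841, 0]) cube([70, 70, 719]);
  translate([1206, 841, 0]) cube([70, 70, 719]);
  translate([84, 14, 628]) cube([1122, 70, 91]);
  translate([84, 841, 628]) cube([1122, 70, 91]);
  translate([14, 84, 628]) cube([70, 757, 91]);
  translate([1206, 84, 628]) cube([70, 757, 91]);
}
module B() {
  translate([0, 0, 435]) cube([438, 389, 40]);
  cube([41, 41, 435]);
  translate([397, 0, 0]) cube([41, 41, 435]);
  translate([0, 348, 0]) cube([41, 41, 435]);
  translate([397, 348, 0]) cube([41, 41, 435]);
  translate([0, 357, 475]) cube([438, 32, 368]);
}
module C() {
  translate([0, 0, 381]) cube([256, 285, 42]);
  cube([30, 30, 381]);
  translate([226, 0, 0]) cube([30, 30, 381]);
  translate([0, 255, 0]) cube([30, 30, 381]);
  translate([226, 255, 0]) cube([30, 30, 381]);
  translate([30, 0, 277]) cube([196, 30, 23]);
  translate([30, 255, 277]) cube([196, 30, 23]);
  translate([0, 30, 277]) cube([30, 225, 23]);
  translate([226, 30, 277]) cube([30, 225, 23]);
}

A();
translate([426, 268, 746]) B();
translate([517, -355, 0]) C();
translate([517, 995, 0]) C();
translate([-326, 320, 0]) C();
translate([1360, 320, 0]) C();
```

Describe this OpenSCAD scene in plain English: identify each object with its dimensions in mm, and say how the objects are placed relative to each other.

A is a table: top 1290 mm (x) × 925 mm (y), 27 mm thick, upper face at z = 746 mm, on four 70×70 mm square legs, each inset 14 mm from the nearest pair of top edges, running from z = 0 to the bottom of the top. Four apron rails, 70 mm thick and 91 mm tall, run between adjacent legs with their top edges flush with the underside of the top and their outer faces flush with the legs' outer faces.

B is a chair: 438×389 mm seat, 40 mm thick, top at z = 475 mm, on four 41 mm square corner legs flush with the seat edges. A 32 mm thick backrest slab spans the full seat width, extending 368 mm above the seat top, its back face flush with the seat's +y edge.

C is a four-legged stool. The seat is 256×285 mm, 42 mm thick, top at z = 423 mm. It stands on four square legs, each 30×30 mm in cross-section, from z = 0 to the seat underside, each flush with a corner of the seat. Four stretchers, 30 mm wide and 23 mm tall, connect adjacent legs with their undersides at z = 277 mm, each running between the inner faces of the legs it joins and aligned with the legs' outer faces on the other axis.

The chair is on top of the table, centred. Four stools sit around the table at the −y, +y, −x, +x sides.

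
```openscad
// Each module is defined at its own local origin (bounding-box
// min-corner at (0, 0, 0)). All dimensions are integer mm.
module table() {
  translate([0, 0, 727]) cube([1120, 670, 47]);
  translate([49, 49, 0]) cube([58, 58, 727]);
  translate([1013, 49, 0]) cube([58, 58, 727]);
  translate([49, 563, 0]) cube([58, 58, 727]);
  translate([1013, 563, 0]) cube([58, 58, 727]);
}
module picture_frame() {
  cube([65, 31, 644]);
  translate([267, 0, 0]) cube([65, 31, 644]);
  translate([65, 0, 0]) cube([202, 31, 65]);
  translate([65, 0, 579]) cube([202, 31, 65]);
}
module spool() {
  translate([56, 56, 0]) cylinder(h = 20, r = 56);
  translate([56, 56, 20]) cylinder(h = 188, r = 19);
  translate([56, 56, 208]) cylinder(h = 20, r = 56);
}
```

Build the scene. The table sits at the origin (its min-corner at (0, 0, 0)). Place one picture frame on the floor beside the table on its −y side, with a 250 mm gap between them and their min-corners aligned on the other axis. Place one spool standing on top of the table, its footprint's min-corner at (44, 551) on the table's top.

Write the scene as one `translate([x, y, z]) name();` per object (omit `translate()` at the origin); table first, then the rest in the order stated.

table();
translate([0, -281, 0]) picture_frame();
translate([44, 551, 774]) spool();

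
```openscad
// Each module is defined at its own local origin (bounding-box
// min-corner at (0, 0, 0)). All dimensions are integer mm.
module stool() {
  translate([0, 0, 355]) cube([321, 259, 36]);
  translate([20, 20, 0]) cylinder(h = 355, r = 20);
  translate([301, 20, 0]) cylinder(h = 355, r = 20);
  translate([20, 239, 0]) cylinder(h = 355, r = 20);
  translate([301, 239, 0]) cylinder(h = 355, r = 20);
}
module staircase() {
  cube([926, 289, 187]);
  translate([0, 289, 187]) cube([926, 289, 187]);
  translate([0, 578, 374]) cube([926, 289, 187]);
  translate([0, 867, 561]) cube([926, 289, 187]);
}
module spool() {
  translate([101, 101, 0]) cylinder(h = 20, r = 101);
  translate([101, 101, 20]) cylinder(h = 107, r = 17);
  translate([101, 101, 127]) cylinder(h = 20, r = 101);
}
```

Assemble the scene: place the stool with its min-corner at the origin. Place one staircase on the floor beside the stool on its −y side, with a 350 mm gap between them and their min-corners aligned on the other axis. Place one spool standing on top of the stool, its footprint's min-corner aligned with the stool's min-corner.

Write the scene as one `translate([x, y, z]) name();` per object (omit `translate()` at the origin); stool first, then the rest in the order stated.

stool();
translate([0, -1506, 0]) staircase();
translate([0, 0, 391]) spool();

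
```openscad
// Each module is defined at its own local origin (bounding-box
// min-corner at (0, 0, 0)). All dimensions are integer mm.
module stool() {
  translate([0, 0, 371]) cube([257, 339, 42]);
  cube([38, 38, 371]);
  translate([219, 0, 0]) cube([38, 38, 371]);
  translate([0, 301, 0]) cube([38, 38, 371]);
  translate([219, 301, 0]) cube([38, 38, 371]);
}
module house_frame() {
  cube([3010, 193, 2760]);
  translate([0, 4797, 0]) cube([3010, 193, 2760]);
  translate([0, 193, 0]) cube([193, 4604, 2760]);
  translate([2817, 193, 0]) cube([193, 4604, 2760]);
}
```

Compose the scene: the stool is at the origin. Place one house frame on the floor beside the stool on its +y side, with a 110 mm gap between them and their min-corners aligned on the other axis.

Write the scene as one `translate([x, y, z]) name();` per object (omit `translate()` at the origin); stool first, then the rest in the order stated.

stool();
translate([0, 449, 0]) house_frame();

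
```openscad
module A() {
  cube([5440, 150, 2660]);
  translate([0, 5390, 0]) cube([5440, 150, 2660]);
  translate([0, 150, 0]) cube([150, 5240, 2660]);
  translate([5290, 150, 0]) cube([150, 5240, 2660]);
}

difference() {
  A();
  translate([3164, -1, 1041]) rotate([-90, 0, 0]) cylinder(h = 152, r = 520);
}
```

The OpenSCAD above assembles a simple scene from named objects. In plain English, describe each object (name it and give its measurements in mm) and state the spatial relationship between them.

A is a box-shaped house frame (walls only): outside footprint 5440×5540 mm, wall height 2660 mm, wall thickness 150 mm. The two y-facing walls run the full x-width; the two x-facing walls fit between the inner faces of the y-facing walls.

The house frame has a circular hole of radius 520 mm through its front wall, centred at (x = 3164, z = 1041).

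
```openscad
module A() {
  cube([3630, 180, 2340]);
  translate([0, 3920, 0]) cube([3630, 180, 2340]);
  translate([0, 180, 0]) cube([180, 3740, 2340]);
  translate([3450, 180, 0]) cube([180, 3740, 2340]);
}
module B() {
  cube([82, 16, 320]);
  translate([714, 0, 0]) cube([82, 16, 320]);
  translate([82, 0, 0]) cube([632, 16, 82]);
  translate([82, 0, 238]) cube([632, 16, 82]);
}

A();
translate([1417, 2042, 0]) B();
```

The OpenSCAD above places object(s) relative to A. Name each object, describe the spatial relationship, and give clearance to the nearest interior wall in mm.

A is a house frame. B is a picture frame. The picture frame sits inside the house frame, centred. The clearance to the nearest interior wall is 1237 mm.

Clearances: x = 1237, y = 1862; minimum 1237 mm.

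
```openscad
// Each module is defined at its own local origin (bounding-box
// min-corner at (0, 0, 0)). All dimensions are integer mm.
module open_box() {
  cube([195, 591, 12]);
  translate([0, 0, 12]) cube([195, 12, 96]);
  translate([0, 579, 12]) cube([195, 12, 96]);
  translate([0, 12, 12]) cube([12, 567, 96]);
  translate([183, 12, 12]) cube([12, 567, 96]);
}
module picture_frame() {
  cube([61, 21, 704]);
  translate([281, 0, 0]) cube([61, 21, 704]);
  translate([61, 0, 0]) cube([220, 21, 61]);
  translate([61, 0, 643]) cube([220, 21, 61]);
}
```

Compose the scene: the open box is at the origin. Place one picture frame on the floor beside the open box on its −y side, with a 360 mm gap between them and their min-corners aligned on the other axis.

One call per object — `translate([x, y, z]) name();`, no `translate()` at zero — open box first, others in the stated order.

open_box();
translate([0, -381, 0]) picture_frame();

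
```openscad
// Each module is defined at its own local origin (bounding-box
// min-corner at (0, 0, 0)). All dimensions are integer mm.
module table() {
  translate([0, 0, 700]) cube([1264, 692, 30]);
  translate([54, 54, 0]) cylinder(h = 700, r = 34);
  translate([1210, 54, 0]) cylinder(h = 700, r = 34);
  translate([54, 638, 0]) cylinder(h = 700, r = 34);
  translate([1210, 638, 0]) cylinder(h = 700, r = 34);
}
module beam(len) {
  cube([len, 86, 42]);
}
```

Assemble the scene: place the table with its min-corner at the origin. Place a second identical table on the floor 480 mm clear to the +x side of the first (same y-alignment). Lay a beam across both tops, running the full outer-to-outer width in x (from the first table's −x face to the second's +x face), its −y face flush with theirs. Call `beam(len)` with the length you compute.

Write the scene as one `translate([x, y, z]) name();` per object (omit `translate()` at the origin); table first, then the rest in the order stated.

table();
translate([1744, 0, 0]) table();
translate([0, 0, 730]) beam(3008);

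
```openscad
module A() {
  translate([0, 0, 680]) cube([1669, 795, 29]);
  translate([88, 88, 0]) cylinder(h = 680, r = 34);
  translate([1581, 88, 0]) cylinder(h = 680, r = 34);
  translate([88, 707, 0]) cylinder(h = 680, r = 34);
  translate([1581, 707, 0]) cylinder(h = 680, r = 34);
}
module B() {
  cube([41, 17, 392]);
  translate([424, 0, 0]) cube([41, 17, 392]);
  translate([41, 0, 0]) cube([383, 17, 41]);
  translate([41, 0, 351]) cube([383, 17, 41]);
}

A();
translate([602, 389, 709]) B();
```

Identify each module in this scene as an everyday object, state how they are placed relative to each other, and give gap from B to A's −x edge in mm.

A is a table. B is a picture frame. The picture frame is on top of the table, centred. The gap from the picture frame to the table's −x edge is 602 mm.

The picture frame's min-x is at 602; the table's min-x is 0; gap = 602 mm.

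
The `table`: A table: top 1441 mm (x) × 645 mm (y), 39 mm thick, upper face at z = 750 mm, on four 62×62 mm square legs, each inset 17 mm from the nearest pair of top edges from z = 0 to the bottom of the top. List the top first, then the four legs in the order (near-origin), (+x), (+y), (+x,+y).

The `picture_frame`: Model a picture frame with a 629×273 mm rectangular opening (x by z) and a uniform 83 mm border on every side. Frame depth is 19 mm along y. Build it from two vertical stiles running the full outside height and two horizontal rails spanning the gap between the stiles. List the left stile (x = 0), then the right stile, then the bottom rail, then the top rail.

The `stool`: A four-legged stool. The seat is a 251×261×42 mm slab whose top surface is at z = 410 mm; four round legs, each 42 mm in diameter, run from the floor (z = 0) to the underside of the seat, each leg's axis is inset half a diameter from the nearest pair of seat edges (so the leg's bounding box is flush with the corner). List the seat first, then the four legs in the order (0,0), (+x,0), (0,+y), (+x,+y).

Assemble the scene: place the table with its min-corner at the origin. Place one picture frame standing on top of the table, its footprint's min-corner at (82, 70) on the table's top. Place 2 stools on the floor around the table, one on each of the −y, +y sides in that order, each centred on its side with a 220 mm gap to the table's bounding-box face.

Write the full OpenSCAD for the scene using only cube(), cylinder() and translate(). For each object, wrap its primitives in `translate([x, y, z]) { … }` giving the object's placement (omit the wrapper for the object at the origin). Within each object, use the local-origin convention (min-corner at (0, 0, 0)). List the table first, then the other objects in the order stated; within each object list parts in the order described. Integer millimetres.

translate([0, 0, 711]) cube([1441, 645, 39]);
translate([17, 17, 0]) cube([62, 62, 711]);
translate([1362, 17, 0]) cube([62, 62, 711]);
translate([17, 566, 0]) cube([62, 62, 711]);
translate([1362, 566, 0]) cube([62, 62, 711]);
translate([82, 70, 750]) {
  cube([83, 19, 439]);
  translate([712, 0, 0]) cube([83, 19, 439]);
  translate([83, 0, 0]) cube([629, 19, 83]);
  translate([83, 0, 356]) cube([629, 19, 83]);
}
translate([595, -481, 0]) {
  translate([0, 0, 368]) cube([251, 261, 42]);
  translate([21, 21, 0]) cylinder(h = 368, r = 21);
  translate([230, 21, 0]) cylinder(h = 368, r = 21);
  translate([21, 240, 0]) cylinder(h = 368, r = 21);
  translate([230, 240, 0]) cylinder(h = 368, r = 21);
}
translate([595, 865, 0]) {
  translate([0, 0, 368]) cube([251, 261, 42]);
  translate([21, 21, 0]) cylinder(h = 368, r = 21);
  translate([230, 21, 0]) cylinder(h = 368, r = 21);
  translate([21, 240, 0]) cylinder(h = 368, r = 21);
  translate([230, 240, 0]) cylinder(h = 368, r = 21);
}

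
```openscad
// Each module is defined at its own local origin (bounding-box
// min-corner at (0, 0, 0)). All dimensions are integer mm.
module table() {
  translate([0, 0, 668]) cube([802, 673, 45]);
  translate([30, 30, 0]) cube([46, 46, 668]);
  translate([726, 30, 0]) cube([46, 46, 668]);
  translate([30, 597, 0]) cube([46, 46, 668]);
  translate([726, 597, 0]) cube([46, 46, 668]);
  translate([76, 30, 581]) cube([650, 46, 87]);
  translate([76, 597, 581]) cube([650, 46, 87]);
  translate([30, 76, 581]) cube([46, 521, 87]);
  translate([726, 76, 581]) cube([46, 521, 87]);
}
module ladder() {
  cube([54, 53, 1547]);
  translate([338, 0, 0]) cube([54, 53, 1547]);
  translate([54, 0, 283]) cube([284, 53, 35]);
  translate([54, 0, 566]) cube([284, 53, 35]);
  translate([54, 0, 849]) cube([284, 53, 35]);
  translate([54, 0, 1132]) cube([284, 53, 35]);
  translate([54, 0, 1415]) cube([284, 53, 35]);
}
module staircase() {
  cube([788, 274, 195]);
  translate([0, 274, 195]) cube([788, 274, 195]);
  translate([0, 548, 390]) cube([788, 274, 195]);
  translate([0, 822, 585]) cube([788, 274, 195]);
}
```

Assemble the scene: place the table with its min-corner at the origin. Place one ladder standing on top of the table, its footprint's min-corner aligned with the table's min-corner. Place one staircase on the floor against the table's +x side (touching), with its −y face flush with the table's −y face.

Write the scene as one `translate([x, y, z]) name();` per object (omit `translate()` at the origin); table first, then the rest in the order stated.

table();
translate([0, 0, 713]) ladder();
translate([802, 0, 0]) staircase();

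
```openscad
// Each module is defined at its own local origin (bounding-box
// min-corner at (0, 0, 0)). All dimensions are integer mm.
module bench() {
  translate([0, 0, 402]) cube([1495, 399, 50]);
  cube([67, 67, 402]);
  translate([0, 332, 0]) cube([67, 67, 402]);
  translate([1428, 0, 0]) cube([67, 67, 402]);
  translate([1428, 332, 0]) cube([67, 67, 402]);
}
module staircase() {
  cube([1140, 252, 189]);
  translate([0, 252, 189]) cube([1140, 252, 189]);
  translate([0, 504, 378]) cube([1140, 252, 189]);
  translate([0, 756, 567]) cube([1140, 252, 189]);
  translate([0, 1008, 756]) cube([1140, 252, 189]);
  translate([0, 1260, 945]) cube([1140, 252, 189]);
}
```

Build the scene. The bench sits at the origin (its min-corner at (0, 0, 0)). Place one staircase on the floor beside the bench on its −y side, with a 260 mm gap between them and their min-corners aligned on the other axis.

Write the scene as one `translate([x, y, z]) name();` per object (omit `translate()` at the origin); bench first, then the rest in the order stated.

bench();
translate([0, -1772, 0]) staircase();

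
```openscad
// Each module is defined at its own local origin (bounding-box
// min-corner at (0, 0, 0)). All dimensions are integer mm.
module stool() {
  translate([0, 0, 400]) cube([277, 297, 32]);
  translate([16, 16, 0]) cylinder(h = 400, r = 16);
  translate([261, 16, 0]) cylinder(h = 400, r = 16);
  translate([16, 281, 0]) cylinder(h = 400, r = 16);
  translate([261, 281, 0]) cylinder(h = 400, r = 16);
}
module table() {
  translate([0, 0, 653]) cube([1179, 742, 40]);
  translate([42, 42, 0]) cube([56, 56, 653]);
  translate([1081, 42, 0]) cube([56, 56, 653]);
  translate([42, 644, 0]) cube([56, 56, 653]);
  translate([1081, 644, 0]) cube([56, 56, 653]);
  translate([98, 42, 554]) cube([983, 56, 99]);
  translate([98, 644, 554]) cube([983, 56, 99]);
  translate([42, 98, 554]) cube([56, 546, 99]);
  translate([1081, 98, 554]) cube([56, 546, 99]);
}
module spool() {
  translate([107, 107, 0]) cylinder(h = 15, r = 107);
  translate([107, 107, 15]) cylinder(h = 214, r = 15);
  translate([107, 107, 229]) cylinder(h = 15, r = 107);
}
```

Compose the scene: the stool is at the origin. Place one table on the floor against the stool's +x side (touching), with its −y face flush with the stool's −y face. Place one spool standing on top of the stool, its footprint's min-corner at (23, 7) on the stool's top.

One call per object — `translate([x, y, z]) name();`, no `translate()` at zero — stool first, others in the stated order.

stool();
translate([277, 0, 0]) table();
translate([23, 7, 432]) spool();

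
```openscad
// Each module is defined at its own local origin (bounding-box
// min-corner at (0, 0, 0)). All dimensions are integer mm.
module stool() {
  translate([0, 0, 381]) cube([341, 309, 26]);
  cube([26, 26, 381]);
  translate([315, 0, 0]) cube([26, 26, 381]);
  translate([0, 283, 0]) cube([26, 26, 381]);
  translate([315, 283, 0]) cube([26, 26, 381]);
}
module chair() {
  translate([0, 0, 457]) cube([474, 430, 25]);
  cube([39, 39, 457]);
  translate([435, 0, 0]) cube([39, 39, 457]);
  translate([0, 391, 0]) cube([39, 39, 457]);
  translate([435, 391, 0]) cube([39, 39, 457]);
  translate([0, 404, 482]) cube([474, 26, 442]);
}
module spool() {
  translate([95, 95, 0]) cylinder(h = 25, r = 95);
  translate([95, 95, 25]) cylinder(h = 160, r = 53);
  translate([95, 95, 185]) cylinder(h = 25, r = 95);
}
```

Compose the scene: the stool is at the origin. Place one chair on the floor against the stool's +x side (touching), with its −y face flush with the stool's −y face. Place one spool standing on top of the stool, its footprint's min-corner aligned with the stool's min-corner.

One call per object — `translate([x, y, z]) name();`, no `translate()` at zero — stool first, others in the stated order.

stool();
translate([341, 0, 0]) chair();
translate([0, 0, 407]) spool();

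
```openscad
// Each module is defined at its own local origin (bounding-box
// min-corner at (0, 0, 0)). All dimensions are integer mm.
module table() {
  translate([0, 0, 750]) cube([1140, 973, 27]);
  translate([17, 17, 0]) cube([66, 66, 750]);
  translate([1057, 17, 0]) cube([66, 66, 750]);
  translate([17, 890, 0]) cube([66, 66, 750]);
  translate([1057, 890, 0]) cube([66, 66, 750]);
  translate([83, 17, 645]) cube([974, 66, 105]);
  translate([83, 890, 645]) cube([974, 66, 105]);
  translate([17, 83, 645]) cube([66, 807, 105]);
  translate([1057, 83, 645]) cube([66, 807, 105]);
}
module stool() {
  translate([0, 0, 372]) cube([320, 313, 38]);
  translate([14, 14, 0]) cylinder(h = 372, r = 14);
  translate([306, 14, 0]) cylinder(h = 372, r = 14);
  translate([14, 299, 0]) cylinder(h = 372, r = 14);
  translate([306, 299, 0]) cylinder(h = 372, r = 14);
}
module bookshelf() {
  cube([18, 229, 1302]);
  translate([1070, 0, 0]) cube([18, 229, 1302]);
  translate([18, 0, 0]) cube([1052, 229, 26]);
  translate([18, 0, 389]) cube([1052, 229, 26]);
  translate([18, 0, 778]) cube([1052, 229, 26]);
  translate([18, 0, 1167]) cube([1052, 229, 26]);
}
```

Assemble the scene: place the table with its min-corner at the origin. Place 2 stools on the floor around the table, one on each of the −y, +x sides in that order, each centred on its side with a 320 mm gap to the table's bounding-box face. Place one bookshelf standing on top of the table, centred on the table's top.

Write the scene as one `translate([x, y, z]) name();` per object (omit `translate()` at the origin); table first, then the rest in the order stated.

table();
translate([410, -633, 0]) stool();
translate([1460, 330, 0]) stool();
translate([26, 372, 777]) bookshelf();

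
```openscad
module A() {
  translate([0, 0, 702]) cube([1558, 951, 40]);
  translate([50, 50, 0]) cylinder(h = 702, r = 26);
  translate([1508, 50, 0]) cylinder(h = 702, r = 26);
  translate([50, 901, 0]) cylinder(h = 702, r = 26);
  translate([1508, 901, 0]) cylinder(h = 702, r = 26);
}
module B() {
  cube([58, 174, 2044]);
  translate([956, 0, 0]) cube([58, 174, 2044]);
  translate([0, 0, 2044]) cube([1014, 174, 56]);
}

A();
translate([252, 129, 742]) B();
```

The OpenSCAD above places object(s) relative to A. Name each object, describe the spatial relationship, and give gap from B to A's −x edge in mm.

A is a table. B is a door frame. The door frame is on top of the table. The gap from the door frame to the table's −x edge is 252 mm.

The door frame's min-x is at 252; the table's min-x is 0; gap = 252 mm.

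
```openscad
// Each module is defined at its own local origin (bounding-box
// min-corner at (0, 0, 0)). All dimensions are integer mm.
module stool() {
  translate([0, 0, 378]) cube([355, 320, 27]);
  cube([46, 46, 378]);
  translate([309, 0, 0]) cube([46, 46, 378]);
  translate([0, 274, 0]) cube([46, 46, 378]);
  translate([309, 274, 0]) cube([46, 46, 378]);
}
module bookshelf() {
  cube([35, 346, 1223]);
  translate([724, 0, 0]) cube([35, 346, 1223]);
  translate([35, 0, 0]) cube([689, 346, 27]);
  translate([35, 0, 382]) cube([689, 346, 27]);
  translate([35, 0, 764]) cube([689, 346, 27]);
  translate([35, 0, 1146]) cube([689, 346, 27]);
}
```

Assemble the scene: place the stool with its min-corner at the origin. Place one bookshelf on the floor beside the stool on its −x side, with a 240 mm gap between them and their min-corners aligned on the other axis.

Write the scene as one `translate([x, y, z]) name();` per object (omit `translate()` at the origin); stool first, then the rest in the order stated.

stool();
translate([-999, 0, 0]) bookshelf();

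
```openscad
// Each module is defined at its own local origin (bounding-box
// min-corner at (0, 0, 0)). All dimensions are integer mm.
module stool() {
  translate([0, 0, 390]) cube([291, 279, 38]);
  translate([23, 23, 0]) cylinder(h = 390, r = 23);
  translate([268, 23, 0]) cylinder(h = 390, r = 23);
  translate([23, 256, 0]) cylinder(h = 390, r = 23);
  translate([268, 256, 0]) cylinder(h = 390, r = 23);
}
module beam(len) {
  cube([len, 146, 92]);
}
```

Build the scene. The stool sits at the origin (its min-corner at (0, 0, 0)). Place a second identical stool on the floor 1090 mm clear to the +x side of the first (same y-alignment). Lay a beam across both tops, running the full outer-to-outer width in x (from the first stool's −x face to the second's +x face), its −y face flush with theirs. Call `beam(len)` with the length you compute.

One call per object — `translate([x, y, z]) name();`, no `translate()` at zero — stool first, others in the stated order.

stool();
translate([1381, 0, 0]) stool();
translate([0, 0, 428]) beam(1672);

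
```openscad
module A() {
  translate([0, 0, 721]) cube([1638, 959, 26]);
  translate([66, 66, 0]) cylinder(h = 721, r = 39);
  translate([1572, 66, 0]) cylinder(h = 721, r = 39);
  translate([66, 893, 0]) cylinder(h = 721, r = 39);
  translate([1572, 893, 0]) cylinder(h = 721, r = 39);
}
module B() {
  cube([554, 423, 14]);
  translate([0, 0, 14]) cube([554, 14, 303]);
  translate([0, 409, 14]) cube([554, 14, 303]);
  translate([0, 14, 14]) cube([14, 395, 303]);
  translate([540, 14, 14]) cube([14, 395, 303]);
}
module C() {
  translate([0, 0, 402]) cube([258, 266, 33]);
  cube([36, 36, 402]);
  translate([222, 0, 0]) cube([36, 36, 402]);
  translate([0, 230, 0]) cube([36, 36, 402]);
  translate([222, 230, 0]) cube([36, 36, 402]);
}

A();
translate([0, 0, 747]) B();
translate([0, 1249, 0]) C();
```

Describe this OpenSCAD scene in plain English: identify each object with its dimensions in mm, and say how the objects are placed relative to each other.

A is a table with a 1638×959 mm rectangular top, 26 mm thick, top surface at z = 747 mm, supported by four round legs of 78 mm diameter, each leg's bounding box inset 27 mm from the nearest pair of top edges, running from the floor.

B is an open storage box with external size 554×423×317 mm and wall thickness 14 mm (the base is also 14 mm thick). The base covers the whole footprint; the four walls stand on the base, with the y-facing walls full-width and the x-facing walls fitting between their inner faces.

C is a four-legged stool. The seat is a 258×266×33 mm slab whose top surface is at z = 435 mm; four square legs, each 36×36 mm in cross-section, run from the floor (z = 0) to the underside of the seat, each flush with a corner of the seat.

The open box is on top of the table. The stool is on the floor beside the table on its +y side.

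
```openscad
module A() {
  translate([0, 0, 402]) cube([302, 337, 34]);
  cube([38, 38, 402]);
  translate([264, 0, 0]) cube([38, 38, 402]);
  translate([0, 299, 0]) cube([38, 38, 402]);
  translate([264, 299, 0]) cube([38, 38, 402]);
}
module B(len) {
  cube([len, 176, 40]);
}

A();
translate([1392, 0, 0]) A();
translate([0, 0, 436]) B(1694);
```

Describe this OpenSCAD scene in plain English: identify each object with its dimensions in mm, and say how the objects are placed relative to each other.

A is a four-legged stool. The seat is 302×337 mm, 34 mm thick, top at z = 436 mm. It stands on four square legs, each 38×38 mm in cross-section, from z = 0 to the seat underside, each flush with a corner of the seat.

B is a rectangular beam 1694 mm long (x), 176 mm deep (y), 40 mm thick (z).

The beam spans the tops of two stools placed 1090 mm apart, resting at z = 436 mm.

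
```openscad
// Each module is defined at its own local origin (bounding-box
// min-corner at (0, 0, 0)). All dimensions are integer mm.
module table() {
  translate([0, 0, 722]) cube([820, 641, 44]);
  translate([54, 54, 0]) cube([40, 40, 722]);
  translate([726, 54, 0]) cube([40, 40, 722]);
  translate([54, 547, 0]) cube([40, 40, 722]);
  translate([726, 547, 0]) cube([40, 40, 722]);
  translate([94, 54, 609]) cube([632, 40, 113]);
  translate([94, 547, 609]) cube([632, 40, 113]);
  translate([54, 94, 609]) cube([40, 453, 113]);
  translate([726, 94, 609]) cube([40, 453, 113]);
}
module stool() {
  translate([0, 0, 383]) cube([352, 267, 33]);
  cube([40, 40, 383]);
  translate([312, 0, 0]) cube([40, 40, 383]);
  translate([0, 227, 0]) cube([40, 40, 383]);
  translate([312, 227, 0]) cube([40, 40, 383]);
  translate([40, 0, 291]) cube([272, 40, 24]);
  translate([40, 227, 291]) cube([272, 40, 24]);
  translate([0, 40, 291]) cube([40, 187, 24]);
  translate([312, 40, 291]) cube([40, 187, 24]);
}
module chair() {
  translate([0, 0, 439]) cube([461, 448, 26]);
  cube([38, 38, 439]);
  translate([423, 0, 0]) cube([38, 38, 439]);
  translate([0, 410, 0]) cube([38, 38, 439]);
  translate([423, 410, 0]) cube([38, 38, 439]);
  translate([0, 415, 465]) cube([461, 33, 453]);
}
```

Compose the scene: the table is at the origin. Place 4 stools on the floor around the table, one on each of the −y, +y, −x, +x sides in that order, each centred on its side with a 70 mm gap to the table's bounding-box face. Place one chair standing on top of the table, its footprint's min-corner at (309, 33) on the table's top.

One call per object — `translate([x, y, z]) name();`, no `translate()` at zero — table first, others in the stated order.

table();
translate([234, -337, 0]) stool();
translate([234, 711, 0]) stool();
translate([-422, 187, 0]) stool();
translate([890, 187, 0]) stool();
translate([309, 33, 766]) chair();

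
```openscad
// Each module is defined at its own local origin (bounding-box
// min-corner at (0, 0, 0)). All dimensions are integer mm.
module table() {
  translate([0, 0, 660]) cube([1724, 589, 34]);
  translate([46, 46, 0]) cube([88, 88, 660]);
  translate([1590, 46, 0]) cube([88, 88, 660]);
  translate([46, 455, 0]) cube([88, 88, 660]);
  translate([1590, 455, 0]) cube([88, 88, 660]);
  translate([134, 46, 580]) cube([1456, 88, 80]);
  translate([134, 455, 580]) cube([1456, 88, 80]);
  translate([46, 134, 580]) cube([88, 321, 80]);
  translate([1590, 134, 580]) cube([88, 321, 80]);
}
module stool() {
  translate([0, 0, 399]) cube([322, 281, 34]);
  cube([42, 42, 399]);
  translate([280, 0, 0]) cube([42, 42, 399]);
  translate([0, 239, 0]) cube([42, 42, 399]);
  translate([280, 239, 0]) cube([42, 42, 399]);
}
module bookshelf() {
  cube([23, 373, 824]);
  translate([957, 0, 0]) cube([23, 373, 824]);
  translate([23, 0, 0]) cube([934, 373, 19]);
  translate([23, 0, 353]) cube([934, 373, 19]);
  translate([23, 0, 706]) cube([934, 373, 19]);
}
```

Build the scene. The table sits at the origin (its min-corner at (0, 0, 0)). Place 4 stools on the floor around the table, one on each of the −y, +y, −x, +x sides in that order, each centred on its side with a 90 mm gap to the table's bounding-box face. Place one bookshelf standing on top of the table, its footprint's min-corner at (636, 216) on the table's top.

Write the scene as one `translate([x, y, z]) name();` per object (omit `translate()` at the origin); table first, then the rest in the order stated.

table();
translate([701, -371, 0]) stool();
translate([701, 679, 0]) stool();
translate([-412, 154, 0]) stool();
translate([1814, 154, 0]) stool();
translate([636, 216, 694]) bookshelf();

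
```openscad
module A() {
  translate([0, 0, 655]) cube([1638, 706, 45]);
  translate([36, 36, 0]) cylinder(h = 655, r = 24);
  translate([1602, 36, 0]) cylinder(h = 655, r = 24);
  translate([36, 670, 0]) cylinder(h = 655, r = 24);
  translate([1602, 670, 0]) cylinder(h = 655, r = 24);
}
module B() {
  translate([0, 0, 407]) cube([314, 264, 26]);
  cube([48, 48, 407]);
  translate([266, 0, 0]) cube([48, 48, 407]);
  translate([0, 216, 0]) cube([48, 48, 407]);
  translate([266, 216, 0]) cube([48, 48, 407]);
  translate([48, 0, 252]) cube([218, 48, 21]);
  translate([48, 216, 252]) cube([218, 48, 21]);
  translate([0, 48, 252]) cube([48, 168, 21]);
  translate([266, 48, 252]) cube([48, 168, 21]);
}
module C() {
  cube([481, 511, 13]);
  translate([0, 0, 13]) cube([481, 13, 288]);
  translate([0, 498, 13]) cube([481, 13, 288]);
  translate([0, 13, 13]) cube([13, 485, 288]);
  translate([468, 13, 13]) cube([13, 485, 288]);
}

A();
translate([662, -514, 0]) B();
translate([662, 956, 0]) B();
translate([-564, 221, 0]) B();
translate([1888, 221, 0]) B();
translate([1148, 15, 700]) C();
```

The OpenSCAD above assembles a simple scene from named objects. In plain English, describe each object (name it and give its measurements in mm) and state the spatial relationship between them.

A is a table with a 1638×706 mm rectangular top, 45 mm thick, top surface at z = 700 mm, supported by four round legs of 48 mm diameter, each leg's bounding box inset 12 mm from the nearest pair of top edges, running from the floor.

B is a simple wooden stool: a rectangular seat 314 mm (x) by 264 mm (y), 26 mm thick, top face at z = 433 mm, on four square legs, each 48×48 mm in cross-section. The legs rest on z = 0, each flush with a corner of the seat. Four stretchers, 48 mm wide and 21 mm tall, connect adjacent legs with their undersides at z = 252 mm, each running between the inner faces of the legs it joins and aligned with the legs' outer faces on the other axis.

C is an open storage box with external size 481×511×301 mm and wall thickness 13 mm (the base is also 13 mm thick). The base covers the whole footprint; the four walls stand on the base, with the y-facing walls full-width and the x-facing walls fitting between their inner faces.

Four stools sit around the table at the −y, +y, −x, +x sides. The open box is on top of the table.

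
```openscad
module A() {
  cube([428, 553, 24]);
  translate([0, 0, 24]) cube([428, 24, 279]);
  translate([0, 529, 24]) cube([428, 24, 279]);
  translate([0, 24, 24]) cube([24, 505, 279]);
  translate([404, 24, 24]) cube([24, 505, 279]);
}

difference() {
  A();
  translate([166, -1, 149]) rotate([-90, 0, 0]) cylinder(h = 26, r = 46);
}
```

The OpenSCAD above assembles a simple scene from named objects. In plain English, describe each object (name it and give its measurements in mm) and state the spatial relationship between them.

A is an open storage box with external size 428×553×303 mm and wall thickness 24 mm (the base is also 24 mm thick). The base covers the whole footprint; the four walls stand on the base, with the y-facing walls full-width and the x-facing walls fitting between their inner faces.

The open box has a circular hole of radius 46 mm through its front wall, centred at (x = 166, z = 149).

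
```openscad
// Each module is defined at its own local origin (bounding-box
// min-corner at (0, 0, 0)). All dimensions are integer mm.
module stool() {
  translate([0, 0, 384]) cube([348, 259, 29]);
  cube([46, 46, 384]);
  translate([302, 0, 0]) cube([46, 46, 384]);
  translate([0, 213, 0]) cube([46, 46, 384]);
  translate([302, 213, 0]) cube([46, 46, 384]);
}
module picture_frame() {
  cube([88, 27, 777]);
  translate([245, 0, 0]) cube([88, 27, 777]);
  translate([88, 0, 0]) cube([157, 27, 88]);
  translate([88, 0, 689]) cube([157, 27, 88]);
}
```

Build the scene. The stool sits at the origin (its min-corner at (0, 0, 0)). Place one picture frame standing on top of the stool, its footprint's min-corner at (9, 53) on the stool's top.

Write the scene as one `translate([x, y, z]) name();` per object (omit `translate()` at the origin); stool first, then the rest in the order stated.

stool();
translate([9, 53, 413]) picture_frame();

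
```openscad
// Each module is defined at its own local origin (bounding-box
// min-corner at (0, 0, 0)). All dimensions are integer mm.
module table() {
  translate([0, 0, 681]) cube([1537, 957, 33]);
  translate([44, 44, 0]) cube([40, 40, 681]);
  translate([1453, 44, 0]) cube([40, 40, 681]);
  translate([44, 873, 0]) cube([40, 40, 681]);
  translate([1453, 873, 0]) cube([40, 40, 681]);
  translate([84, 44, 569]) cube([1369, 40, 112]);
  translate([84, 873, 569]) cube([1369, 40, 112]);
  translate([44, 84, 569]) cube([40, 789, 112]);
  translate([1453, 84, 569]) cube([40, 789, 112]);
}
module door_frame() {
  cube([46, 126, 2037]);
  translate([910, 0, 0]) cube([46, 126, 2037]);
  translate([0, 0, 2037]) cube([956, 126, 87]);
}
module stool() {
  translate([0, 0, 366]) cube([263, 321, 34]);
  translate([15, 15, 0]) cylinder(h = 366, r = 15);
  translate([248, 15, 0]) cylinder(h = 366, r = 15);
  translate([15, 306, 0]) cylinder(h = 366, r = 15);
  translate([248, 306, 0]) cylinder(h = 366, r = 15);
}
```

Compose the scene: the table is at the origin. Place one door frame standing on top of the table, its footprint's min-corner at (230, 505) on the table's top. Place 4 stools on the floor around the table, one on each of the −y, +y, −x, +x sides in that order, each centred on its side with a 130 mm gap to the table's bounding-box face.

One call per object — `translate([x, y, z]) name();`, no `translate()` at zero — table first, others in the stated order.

table();
translate([230, 505, 714]) door_frame();
translate([637, -451, 0]) stool();
translate([637, 1087, 0]) stool();
translate([-393, 318, 0]) stool();
translate([1667, 318, 0]) stool();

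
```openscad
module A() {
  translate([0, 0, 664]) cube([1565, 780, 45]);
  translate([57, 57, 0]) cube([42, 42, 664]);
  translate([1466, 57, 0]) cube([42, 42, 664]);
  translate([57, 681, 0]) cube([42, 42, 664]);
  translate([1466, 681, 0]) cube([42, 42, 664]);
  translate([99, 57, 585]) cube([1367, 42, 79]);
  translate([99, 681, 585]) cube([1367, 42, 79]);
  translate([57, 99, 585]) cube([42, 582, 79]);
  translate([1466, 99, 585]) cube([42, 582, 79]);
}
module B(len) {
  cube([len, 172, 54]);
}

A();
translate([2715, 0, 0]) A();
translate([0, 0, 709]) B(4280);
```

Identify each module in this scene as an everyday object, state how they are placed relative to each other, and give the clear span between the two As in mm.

A is a table. B is a beam. A beam spans the tops of two tables. The clear span between the two tables is 1150 mm.

Second table starts at x = 2715; first ends at x = 1565; clear span = 2715 − 1565 = 1150 mm.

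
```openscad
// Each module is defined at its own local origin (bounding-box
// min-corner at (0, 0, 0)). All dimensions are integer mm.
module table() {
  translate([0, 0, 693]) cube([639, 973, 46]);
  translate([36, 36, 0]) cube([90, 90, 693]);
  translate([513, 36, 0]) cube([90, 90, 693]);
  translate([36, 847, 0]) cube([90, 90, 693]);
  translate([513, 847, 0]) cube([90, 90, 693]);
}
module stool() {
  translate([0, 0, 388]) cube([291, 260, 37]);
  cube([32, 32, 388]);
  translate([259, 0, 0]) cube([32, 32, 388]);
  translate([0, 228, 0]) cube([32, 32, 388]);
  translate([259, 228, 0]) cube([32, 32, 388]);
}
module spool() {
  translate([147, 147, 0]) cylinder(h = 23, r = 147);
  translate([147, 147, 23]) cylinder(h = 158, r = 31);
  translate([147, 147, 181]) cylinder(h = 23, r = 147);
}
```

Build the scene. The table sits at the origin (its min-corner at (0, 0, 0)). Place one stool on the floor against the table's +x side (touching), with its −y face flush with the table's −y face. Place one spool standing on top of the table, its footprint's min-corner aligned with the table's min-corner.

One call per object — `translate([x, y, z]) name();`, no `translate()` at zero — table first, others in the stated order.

table();
translate([639, 0, 0]) stool();
translate([0, 0, 739]) spool();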